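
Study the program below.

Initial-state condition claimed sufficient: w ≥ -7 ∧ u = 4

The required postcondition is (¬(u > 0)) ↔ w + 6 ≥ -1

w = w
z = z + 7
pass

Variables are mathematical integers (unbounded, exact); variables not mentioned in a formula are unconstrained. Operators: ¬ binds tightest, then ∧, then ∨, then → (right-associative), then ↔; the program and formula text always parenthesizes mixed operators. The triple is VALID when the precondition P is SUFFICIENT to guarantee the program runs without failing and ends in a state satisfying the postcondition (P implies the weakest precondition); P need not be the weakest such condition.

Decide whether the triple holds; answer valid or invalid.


Working backward. After the program, the postcondition (¬(u > 0)) ↔ w + 6 ≥ -1 must hold; in canonical form it is (¬(u > 0)) ↔ w ≥ -7.
Before skip: (¬(u > 0)) ↔ w ≥ -7
Before z := z + 7: (¬(u > 0)) ↔ w ≥ -7
Before w := w: (¬(u > 0)) ↔ w ≥ -7
The weakest precondition is (¬(u > 0)) ↔ w ≥ -7.
Check whether w ≥ -7 ∧ u = 4 implies it.
Countermodel: at the initial state u = 4, w = -7, the precondition holds but the weakest precondition fails.
Answer: invalid


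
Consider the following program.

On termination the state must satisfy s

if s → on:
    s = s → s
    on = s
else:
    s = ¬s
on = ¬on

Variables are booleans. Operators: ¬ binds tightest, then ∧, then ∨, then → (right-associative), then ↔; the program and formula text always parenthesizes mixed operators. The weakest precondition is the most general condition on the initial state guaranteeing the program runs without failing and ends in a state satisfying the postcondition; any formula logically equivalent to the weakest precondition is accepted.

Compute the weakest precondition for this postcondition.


Working backward. After the program, s must hold.
Before on := ¬on: s
Then branch requires true; else branch requires ¬s.
Before the if: (¬(s → on)) → (¬s)
Answer: WP = (¬(s → on)) → (¬s)


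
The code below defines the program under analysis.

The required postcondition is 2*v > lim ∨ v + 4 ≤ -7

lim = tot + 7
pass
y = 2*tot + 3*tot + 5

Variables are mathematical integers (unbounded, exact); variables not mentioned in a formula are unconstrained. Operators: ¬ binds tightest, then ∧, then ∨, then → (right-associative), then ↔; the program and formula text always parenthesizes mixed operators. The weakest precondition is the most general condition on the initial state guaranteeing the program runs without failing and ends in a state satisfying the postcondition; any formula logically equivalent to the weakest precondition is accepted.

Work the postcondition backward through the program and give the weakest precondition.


Working backward. After the program, the postcondition 2*v > lim ∨ v + 4 ≤ -7 must hold; in canonical form it is 2*v > lim ∨ v ≤ -11.
Before y := 2*tot + 3*tot + 5: 2*v > lim ∨ v ≤ -11
Before skip: 2*v > lim ∨ v ≤ -11
Before lim := tot + 7: 2*v > tot + 7 ∨ v ≤ -11
Answer: WP = 2*v > tot + 7 ∨ v ≤ -11


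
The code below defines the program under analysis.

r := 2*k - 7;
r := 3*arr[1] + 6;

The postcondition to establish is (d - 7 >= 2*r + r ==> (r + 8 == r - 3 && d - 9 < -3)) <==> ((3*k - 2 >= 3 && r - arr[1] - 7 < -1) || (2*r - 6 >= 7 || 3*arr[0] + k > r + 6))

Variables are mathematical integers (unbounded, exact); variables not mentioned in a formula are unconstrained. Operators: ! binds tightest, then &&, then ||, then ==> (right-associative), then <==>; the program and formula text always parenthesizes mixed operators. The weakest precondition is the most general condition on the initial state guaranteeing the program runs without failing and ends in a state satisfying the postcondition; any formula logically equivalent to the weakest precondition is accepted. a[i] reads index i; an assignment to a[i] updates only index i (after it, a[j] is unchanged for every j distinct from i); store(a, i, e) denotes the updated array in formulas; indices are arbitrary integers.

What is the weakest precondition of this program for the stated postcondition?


Working backward. After the program, the postcondition (d - 7 >= 2*r + r ==> (r + 8 == r - 3 && d - 9 < -3)) <==> ((3*k - 2 >= 3 && r - arr[1] - 7 < -1) || (2*r - 6 >= 7 || 3*arr[0] + k > r + 6)) must hold; in canonical form it is (!(d >= 3*r + 7)) <==> ((3*k >= 5 && r < arr[1] + 6) || 2*r >= 13 || 3*arr[0] + k > r + 6).
Before r := 3*arr[1] + 6: (!(d >= 9*arr[1] + 25)) <==> ((3*k >= 5 && 2*arr[1] < 0) || 6*arr[1] >= 1 || 3*arr[0] + k > 3*arr[1] + 12)
Before r := 2*k - 7: (!(d >= 9*arr[1] + 25)) <==> ((3*k >= 5 && 2*arr[1] < 0) || 6*arr[1] >= 1 || 3*arr[0] + k > 3*arr[1] + 12)
Answer: WP = (!(d >= 9*arr[1] + 25)) <==> ((3*k >= 5 && 2*arr[1] < 0) || 6*arr[1] >= 1 || 3*arr[0] + k > 3*arr[1] + 12)


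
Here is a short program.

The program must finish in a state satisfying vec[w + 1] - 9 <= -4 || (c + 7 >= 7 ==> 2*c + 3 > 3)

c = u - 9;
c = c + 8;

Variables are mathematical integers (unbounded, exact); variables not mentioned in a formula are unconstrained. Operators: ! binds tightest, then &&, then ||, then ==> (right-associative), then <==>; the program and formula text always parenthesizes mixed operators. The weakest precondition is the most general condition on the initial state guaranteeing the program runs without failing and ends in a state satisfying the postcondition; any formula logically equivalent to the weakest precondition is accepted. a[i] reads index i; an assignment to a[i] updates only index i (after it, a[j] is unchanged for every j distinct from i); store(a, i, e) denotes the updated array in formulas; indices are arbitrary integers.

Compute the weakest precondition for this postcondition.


Working backward. After the program, the postcondition vec[w + 1] - 9 <= -4 || (c + 7 >= 7 ==> 2*c + 3 > 3) must hold; in canonical form it is vec[w + 1] <= 5 || (c >= 0 ==> 2*c > 0).
Before c := c + 8: vec[w + 1] <= 5 || (c >= -8 ==> 2*c > -16)
Before c := u - 9: vec[w + 1] <= 5 || (u >= 1 ==> 2*u > 2)
Answer: WP = vec[w + 1] <= 5 || (u >= 1 ==> 2*u > 2)


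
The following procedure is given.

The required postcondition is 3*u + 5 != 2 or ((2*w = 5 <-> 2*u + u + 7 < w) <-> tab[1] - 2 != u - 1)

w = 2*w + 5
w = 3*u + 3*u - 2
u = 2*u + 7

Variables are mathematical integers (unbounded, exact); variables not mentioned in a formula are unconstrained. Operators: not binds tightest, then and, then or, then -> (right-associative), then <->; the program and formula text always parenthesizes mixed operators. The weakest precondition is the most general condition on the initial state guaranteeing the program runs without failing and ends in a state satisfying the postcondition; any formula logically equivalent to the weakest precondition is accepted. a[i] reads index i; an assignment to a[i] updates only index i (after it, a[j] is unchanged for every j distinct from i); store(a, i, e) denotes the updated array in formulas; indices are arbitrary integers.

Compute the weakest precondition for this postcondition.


Working backward. After the program, the postcondition 3*u + 5 != 2 or ((2*w = 5 <-> 2*u + u + 7 < w) <-> tab[1] - 2 != u - 1) must hold; in canonical form it is 3*u != -3 or ((2*w = 5 <-> 3*u < w - 7) <-> tab[1] != u + 1).
Before u := 2*u + 7: 6*u != -24 or ((2*w = 5 <-> 6*u < w - 28) <-> tab[1] != 2*u + 8)
Before w := 3*u + 3*u - 2: 6*u != -24 or ((not (12*u = 9)) <-> tab[1] != 2*u + 8)
Before w := 2*w + 5: 6*u != -24 or ((not (12*u = 9)) <-> tab[1] != 2*u + 8)
Answer: WP = 6*u != -24 or ((not (12*u = 9)) <-> tab[1] != 2*u + 8)


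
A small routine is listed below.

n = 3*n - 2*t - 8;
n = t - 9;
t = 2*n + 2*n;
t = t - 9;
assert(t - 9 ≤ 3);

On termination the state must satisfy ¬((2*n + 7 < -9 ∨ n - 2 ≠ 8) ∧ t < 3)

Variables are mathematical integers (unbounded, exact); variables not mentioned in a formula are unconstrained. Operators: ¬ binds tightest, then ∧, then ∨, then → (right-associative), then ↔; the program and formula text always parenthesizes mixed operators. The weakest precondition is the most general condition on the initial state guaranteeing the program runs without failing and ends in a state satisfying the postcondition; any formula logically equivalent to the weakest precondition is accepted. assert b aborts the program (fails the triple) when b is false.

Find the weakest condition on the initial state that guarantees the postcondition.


Working backward. After the program, the postcondition ¬((2*n + 7 < -9 ∨ n - 2 ≠ 8) ∧ t < 3) must hold; in canonical form it is ¬((2*n < -16 ∨ n ≠ 10) ∧ t < 3).
Before assert t - 9 ≤ 3: t ≤ 12 ∧ (¬((2*n < -16 ∨ n ≠ 10) ∧ t < 3))
Before t := t - 9: t ≤ 21 ∧ (¬((2*n < -16 ∨ n ≠ 10) ∧ t < 12))
Before t := 2*n + 2*n: 4*n ≤ 21 ∧ (¬((2*n < -16 ∨ n ≠ 10) ∧ 4*n < 12))
Before n := t - 9: 4*t ≤ 57 ∧ (¬((2*t < 2 ∨ t ≠ 19) ∧ 4*t < 48))
Before n := 3*n - 2*t - 8: 4*t ≤ 57 ∧ (¬((2*t < 2 ∨ t ≠ 19) ∧ 4*t < 48))
Answer: WP = 4*t ≤ 57 ∧ (¬((2*t < 2 ∨ t ≠ 19) ∧ 4*t < 48))


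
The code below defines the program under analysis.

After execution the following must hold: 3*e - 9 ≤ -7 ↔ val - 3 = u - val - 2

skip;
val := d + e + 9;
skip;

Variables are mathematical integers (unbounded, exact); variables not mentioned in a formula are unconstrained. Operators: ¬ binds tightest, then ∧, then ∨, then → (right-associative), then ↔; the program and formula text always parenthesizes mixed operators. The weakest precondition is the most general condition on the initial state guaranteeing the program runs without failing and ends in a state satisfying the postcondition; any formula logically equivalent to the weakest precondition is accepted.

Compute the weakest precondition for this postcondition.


Working backward. After the program, the postcondition 3*e - 9 ≤ -7 ↔ val - 3 = u - val - 2 must hold; in canonical form it is 3*e ≤ 2 ↔ 2*val = u + 1.
Before skip: 3*e ≤ 2 ↔ 2*val = u + 1
Before val := d + e + 9: 3*e ≤ 2 ↔ 2*d + 2*e = u - 17
Before skip: 3*e ≤ 2 ↔ 2*d + 2*e = u - 17
Answer: WP = 3*e ≤ 2 ↔ 2*d + 2*e = u - 17


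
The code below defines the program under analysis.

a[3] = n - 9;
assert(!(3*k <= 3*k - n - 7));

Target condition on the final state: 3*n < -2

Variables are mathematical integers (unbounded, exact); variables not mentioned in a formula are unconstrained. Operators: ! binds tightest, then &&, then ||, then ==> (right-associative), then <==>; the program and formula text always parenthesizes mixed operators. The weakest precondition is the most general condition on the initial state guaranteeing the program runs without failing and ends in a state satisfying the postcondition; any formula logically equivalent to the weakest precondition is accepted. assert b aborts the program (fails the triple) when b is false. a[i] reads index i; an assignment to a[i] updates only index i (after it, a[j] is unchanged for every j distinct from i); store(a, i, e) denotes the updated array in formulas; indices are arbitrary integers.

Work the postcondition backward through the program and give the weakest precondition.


Working backward. After the program, 3*n < -2 must hold.
Before assert !(3*k <= 3*k - n - 7): (!(n <= -7)) && 3*n < -2
Before a[3] := n - 9: (!(n <= -7)) && 3*n < -2
Answer: WP = (!(n <= -7)) && 3*n < -2


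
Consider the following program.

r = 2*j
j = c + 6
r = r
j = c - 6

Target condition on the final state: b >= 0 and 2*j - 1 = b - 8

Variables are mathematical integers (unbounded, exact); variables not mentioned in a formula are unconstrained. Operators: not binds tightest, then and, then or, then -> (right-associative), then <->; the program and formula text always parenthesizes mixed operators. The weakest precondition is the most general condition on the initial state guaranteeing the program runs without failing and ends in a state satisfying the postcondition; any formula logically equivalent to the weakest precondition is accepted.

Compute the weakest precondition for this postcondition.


Working backward. After the program, the postcondition b >= 0 and 2*j - 1 = b - 8 must hold; in canonical form it is b >= 0 and 2*j = b - 7.
Before j := c - 6: b >= 0 and 2*c = b + 5
Before r := r: b >= 0 and 2*c = b + 5
Before j := c + 6: b >= 0 and 2*c = b + 5
Before r := 2*j: b >= 0 and 2*c = b + 5
Answer: WP = b >= 0 and 2*c = b + 5


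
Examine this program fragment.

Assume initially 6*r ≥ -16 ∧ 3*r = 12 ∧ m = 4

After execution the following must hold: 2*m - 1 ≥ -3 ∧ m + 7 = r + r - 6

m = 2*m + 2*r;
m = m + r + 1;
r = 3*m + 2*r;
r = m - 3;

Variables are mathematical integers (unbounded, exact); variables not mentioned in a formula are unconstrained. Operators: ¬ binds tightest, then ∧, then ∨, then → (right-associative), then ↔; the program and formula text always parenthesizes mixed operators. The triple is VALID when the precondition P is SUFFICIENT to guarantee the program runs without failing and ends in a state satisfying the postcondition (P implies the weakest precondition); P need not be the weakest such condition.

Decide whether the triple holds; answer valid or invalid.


Working backward. After the program, the postcondition 2*m - 1 ≥ -3 ∧ m + 7 = r + r - 6 must hold; in canonical form it is 2*m ≥ -2 ∧ m = 2*r - 13.
Before r := m - 3: 2*m ≥ -2 ∧ m = 19
Before r := 3*m + 2*r: 2*m ≥ -2 ∧ m = 19
Before m := m + r + 1: 2*m + 2*r ≥ -4 ∧ m + r = 18
Before m := 2*m + 2*r: 4*m + 6*r ≥ -4 ∧ 2*m + 3*r = 18
The weakest precondition is 4*m + 6*r ≥ -4 ∧ 2*m + 3*r = 18.
Check whether 6*r ≥ -16 ∧ 3*r = 12 ∧ m = 4 implies it.
Countermodel: at the initial state m = 4, r = 4, the precondition holds but the weakest precondition fails.
Answer: invalid


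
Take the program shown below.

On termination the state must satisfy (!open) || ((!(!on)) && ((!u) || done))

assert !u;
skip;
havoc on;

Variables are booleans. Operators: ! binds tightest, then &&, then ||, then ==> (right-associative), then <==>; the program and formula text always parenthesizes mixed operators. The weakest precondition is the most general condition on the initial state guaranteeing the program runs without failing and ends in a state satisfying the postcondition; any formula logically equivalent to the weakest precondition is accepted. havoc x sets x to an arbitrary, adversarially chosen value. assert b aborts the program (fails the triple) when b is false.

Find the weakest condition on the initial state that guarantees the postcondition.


Working backward. After the program, the postcondition (!open) || ((!(!on)) && ((!u) || done)) must hold; in canonical form it is (!open) || (on && ((!u) || done)).
Before havoc on: ((!open) || (!u) || done) && (!open)
Before skip: ((!open) || (!u) || done) && (!open)
Before assert !u: (!u) && ((!open) || (!u) || done) && (!open)
Answer: WP = (!u) && ((!open) || (!u) || done) && (!open)


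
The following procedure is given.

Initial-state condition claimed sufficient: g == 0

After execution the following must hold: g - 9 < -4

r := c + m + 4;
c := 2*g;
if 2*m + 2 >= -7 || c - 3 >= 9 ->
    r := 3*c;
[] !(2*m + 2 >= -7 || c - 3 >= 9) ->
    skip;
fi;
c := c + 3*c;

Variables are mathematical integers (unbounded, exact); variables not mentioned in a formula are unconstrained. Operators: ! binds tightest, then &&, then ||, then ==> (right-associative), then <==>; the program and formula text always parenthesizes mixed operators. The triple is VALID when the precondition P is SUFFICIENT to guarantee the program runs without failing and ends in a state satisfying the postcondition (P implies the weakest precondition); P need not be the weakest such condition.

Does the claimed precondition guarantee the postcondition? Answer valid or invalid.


Working backward. After the program, the postcondition g - 9 < -4 must hold; in canonical form it is g < 5.
Before c := c + 3*c: g < 5
Then branch requires g < 5; else branch requires g < 5.
Before the if: ((2*m >= -9 || c >= 12) ==> g < 5) && ((!(2*m >= -9 || c >= 12)) ==> g < 5)
Before c := 2*g: ((2*m >= -9 || 2*g >= 12) ==> g < 5) && ((!(2*m >= -9 || 2*g >= 12)) ==> g < 5)
Before r := c + m + 4: ((2*m >= -9 || 2*g >= 12) ==> g < 5) && ((!(2*m >= -9 || 2*g >= 12)) ==> g < 5)
The weakest precondition is ((2*m >= -9 || 2*g >= 12) ==> g < 5) && ((!(2*m >= -9 || 2*g >= 12)) ==> g < 5).
Check whether g == 0 implies it.
Every state satisfying the precondition satisfies the weakest precondition: the implication holds.
Answer: valid


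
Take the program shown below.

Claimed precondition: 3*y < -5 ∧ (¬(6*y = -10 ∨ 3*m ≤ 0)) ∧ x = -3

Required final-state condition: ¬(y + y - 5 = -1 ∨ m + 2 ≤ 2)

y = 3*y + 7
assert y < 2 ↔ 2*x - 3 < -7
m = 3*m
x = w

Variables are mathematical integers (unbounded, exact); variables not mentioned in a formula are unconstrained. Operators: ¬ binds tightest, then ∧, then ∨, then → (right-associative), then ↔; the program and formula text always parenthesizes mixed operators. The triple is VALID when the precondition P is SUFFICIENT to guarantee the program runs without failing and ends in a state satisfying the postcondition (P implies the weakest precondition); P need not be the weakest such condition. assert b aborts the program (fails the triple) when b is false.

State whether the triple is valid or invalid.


Working backward. After the program, the postcondition ¬(y + y - 5 = -1 ∨ m + 2 ≤ 2) must hold; in canonical form it is ¬(2*y = 4 ∨ m ≤ 0).
Before x := w: ¬(2*y = 4 ∨ m ≤ 0)
Before m := 3*m: ¬(2*y = 4 ∨ 3*m ≤ 0)
Before assert y < 2 ↔ 2*x - 3 < -7: (y < 2 ↔ 2*x < -4) ∧ (¬(2*y = 4 ∨ 3*m ≤ 0))
Before y := 3*y + 7: (3*y < -5 ↔ 2*x < -4) ∧ (¬(6*y = -10 ∨ 3*m ≤ 0))
The weakest precondition is (3*y < -5 ↔ 2*x < -4) ∧ (¬(6*y = -10 ∨ 3*m ≤ 0)).
Check whether 3*y < -5 ∧ (¬(6*y = -10 ∨ 3*m ≤ 0)) ∧ x = -3 implies it.
Every state satisfying the precondition satisfies the weakest precondition: the implication holds.
Answer: valid


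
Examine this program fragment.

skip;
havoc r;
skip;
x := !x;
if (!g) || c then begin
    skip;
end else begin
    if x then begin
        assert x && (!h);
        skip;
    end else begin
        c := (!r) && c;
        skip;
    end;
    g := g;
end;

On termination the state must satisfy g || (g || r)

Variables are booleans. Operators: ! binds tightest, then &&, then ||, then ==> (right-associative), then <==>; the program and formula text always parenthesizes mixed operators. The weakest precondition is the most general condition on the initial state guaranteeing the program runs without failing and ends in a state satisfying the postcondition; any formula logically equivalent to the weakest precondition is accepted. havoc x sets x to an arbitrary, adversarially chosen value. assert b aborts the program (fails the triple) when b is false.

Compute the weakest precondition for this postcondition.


Working backward. After the program, the postcondition g || (g || r) must hold; in canonical form it is g || r.
Then branch requires g || r; else branch requires (x ==> (x && (!h) && (g || r))) && ((!x) ==> (g || r)).
Before the if: (((!g) || c) ==> (g || r)) && ((!((!g) || c)) ==> ((x ==> (x && (!h) && (g || r))) && ((!x) ==> (g || r))))
Before x := !x: (((!g) || c) ==> (g || r)) && ((!((!g) || c)) ==> (((!x) ==> ((!x) && (!h) && (g || r))) && (x ==> (g || r))))
Before skip: (((!g) || c) ==> (g || r)) && ((!((!g) || c)) ==> (((!x) ==> ((!x) && (!h) && (g || r))) && (x ==> (g || r))))
Before havoc r: ((!((!g) || c)) ==> ((!x) ==> ((!x) && (!h)))) && (((!g) || c) ==> g) && ((!((!g) || c)) ==> (((!x) ==> ((!x) && (!h) && g)) && (x ==> g)))
Before skip: ((!((!g) || c)) ==> ((!x) ==> ((!x) && (!h)))) && (((!g) || c) ==> g) && ((!((!g) || c)) ==> (((!x) ==> ((!x) && (!h) && g)) && (x ==> g)))
Answer: WP = ((!((!g) || c)) ==> ((!x) ==> ((!x) && (!h)))) && (((!g) || c) ==> g) && ((!((!g) || c)) ==> (((!x) ==> ((!x) && (!h) && g)) && (x ==> g)))


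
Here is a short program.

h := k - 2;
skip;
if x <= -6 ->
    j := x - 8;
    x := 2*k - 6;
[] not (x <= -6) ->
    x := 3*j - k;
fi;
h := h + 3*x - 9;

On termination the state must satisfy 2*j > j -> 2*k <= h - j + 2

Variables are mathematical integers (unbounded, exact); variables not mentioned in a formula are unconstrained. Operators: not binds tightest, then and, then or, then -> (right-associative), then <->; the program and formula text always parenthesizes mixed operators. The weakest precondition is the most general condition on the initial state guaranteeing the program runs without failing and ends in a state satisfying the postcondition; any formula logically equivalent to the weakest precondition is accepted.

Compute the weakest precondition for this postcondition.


Working backward. After the program, the postcondition 2*j > j -> 2*k <= h - j + 2 must hold; in canonical form it is j > 0 -> j + 2*k <= h + 2.
Before h := h + 3*x - 9: j > 0 -> j + 2*k <= h + 3*x - 7
Then branch requires x > 8 -> x <= h + 4*k - 17; else branch requires j > 0 -> 5*k <= h + 8*j - 7.
Before the if: (x <= -6 -> (x > 8 -> x <= h + 4*k - 17)) and ((not (x <= -6)) -> (j > 0 -> 5*k <= h + 8*j - 7))
Before skip: (x <= -6 -> (x > 8 -> x <= h + 4*k - 17)) and ((not (x <= -6)) -> (j > 0 -> 5*k <= h + 8*j - 7))
Before h := k - 2: (x <= -6 -> (x > 8 -> x <= 5*k - 19)) and ((not (x <= -6)) -> (j > 0 -> 4*k <= 8*j - 9))
Answer: WP = (x <= -6 -> (x > 8 -> x <= 5*k - 19)) and ((not (x <= -6)) -> (j > 0 -> 4*k <= 8*j - 9))


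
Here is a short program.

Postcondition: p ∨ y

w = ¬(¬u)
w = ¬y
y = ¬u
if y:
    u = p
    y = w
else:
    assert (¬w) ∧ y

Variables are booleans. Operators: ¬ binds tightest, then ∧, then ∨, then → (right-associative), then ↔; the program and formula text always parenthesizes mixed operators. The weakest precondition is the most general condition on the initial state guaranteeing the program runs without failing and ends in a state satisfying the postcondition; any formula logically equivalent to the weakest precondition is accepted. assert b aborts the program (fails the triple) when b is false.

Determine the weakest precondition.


Working backward. After the program, p ∨ y must hold.
Then branch requires p ∨ w; else branch requires (¬w) ∧ y ∧ (p ∨ y).
Before the if: (y → (p ∨ w)) ∧ ((¬y) → ((¬w) ∧ y ∧ (p ∨ y)))
Before y := ¬u: ((¬u) → (p ∨ w)) ∧ (u → ((¬w) ∧ (¬u) ∧ (p ∨ (¬u))))
Before w := ¬y: ((¬u) → (p ∨ (¬y))) ∧ (u → (y ∧ (¬u) ∧ (p ∨ (¬u))))
Before w := ¬(¬u): ((¬u) → (p ∨ (¬y))) ∧ (u → (y ∧ (¬u) ∧ (p ∨ (¬u))))
Answer: WP = ((¬u) → (p ∨ (¬y))) ∧ (u → (y ∧ (¬u) ∧ (p ∨ (¬u))))


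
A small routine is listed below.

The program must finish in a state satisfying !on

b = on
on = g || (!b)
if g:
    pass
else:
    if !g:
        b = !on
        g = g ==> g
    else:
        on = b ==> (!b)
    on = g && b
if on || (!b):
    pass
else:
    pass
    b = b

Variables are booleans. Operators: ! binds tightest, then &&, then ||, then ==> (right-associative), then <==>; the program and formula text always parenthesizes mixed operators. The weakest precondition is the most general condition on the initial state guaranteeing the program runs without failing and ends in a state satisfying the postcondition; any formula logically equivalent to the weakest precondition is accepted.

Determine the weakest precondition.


Working backward. After the program, !on must hold.
Then branch requires !on; else branch requires !on.
Before the if: ((on || (!b)) ==> (!on)) && ((!(on || (!b))) ==> (!on))
Then branch requires ((on || (!b)) ==> (!on)) && ((!(on || (!b))) ==> (!on)); else branch requires ((!g) ==> on) && (g ==> ((((g && b) || (!b)) ==> (!(g && b))) && ((!((g && b) || (!b))) ==> (!(g && b))))).
Before the if: (g ==> (((on || (!b)) ==> (!on)) && ((!(on || (!b))) ==> (!on)))) && ((!g) ==> (((!g) ==> on) && (g ==> ((((g && b) || (!b)) ==> (!(g && b))) && ((!((g && b) || (!b))) ==> (!(g && b)))))))
Before on := g || (!b): (g ==> ((g || (!b)) ==> (!(g || (!b))))) && ((!g) ==> (((!g) ==> (g || (!b))) && (g ==> ((((g && b) || (!b)) ==> (!(g && b))) && ((!((g && b) || (!b))) ==> (!(g && b)))))))
Before b := on: (g ==> ((g || (!on)) ==> (!(g || (!on))))) && ((!g) ==> (((!g) ==> (g || (!on))) && (g ==> ((((g && on) || (!on)) ==> (!(g && on))) && ((!((g && on) || (!on))) ==> (!(g && on)))))))
Answer: WP = (g ==> ((g || (!on)) ==> (!(g || (!on))))) && ((!g) ==> (((!g) ==> (g || (!on))) && (g ==> ((((g && on) || (!on)) ==> (!(g && on))) && ((!((g && on) || (!on))) ==> (!(g && on)))))))


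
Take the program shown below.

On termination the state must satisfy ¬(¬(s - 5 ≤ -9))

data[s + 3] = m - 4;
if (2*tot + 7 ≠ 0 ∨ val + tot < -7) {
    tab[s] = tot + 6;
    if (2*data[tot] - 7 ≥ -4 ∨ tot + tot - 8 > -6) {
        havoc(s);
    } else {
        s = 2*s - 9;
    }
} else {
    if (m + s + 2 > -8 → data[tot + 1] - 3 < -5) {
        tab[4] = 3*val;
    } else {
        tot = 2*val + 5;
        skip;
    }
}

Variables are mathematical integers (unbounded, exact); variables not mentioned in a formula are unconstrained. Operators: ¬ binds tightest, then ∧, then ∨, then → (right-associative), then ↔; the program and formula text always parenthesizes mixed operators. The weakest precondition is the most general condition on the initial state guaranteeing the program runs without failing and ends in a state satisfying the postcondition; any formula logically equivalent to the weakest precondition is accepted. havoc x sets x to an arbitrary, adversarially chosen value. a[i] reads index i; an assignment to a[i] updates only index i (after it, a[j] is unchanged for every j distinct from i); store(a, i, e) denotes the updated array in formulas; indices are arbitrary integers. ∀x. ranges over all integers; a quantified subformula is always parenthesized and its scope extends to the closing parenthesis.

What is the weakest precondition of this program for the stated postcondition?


Working backward. After the program, the postcondition ¬(¬(s - 5 ≤ -9)) must hold; in canonical form it is s ≤ -4.
Then branch requires ((2*data[tot] ≥ 3 ∨ 2*tot > 2) → (∀s_1. s_1 ≤ -4)) ∧ ((¬(2*data[tot] ≥ 3 ∨ 2*tot > 2)) → 2*s ≤ 5); else branch requires ((m + s > -10 → data[tot + 1] < -2) → s ≤ -4) ∧ ((¬(m + s > -10 → data[tot + 1] < -2)) → s ≤ -4).
Before the if: ((2*tot ≠ -7 ∨ tot + val < -7) → (((2*data[tot] ≥ 3 ∨ 2*tot > 2) → (∀s_1. s_1 ≤ -4)) ∧ ((¬(2*data[tot] ≥ 3 ∨ 2*tot > 2)) → 2*s ≤ 5))) ∧ ((¬(2*tot ≠ -7 ∨ tot + val < -7)) → (((m + s > -10 → data[tot + 1] < -2) → s ≤ -4) ∧ ((¬(m + s > -10 → data[tot + 1] < -2)) → s ≤ -4)))
Before data[s + 3] := m - 4: ((2*tot ≠ -7 ∨ tot + val < -7) → (((2*store(data, s + 3, m - 4)[tot] ≥ 3 ∨ 2*tot > 2) → (∀s_1. s_1 ≤ -4)) ∧ ((¬(2*store(data, s + 3, m - 4)[tot] ≥ 3 ∨ 2*tot > 2)) → 2*s ≤ 5))) ∧ ((¬(2*tot ≠ -7 ∨ tot + val < -7)) → (((m + s > -10 → store(data, s + 3, m - 4)[tot + 1] < -2) → s ≤ -4) ∧ ((¬(m + s > -10 → store(data, s + 3, m - 4)[tot + 1] < -2)) → s ≤ -4)))
Answer: WP = ((2*tot ≠ -7 ∨ tot + val < -7) → (((2*store(data, s + 3, m - 4)[tot] ≥ 3 ∨ 2*tot > 2) → (∀s_1. s_1 ≤ -4)) ∧ ((¬(2*store(data, s + 3, m - 4)[tot] ≥ 3 ∨ 2*tot > 2)) → 2*s ≤ 5))) ∧ ((¬(2*tot ≠ -7 ∨ tot + val < -7)) → (((m + s > -10 → store(data, s + 3, m - 4)[tot + 1] < -2) → s ≤ -4) ∧ ((¬(m + s > -10 → store(data, s + 3, m - 4)[tot + 1] < -2)) → s ≤ -4)))


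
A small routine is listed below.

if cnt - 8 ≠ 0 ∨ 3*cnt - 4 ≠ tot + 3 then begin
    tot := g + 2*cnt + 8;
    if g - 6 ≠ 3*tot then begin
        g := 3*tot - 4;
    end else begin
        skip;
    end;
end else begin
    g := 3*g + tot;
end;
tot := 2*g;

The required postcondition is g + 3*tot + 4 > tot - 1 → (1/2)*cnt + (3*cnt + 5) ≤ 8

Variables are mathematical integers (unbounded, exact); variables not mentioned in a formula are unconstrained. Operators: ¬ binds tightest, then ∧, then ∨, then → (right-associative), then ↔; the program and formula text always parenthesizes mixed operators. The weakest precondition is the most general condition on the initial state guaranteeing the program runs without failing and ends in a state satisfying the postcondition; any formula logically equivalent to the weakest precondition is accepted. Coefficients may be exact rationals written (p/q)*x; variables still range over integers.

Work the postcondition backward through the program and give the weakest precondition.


Working backward. After the program, the postcondition g + 3*tot + 4 > tot - 1 → (1/2)*cnt + (3*cnt + 5) ≤ 8 must hold; in canonical form it is g + 2*tot > -5 → (7/2)*cnt ≤ 3.
Before tot := 2*g: 5*g > -5 → (7/2)*cnt ≤ 3
Then branch requires (6*cnt + 2*g ≠ -30 → (30*cnt + 15*g > -105 → (7/2)*cnt ≤ 3)) ∧ ((¬(6*cnt + 2*g ≠ -30)) → (5*g > -5 → (7/2)*cnt ≤ 3)); else branch requires 15*g + 5*tot > -5 → (7/2)*cnt ≤ 3.
Before the if: ((cnt ≠ 8 ∨ 3*cnt ≠ tot + 7) → ((6*cnt + 2*g ≠ -30 → (30*cnt + 15*g > -105 → (7/2)*cnt ≤ 3)) ∧ ((¬(6*cnt + 2*g ≠ -30)) → (5*g > -5 → (7/2)*cnt ≤ 3)))) ∧ ((¬(cnt ≠ 8 ∨ 3*cnt ≠ tot + 7)) → (15*g + 5*tot > -5 → (7/2)*cnt ≤ 3))
Answer: WP = ((cnt ≠ 8 ∨ 3*cnt ≠ tot + 7) → ((6*cnt + 2*g ≠ -30 → (30*cnt + 15*g > -105 → (7/2)*cnt ≤ 3)) ∧ ((¬(6*cnt + 2*g ≠ -30)) → (5*g > -5 → (7/2)*cnt ≤ 3)))) ∧ ((¬(cnt ≠ 8 ∨ 3*cnt ≠ tot + 7)) → (15*g + 5*tot > -5 → (7/2)*cnt ≤ 3))


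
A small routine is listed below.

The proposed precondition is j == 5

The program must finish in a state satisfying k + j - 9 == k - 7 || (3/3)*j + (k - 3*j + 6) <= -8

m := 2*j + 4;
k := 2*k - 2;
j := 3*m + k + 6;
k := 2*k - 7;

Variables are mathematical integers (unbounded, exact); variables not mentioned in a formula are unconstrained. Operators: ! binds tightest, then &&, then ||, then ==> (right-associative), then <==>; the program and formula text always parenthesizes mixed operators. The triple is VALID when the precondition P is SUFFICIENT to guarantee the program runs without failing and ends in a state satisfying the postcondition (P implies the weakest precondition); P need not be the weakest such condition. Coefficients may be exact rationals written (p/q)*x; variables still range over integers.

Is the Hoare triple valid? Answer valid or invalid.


Working backward. After the program, the postcondition k + j - 9 == k - 7 || (3/3)*j + (k - 3*j + 6) <= -8 must hold; in canonical form it is j == 2 || k <= 2*j - 14.
Before k := 2*k - 7: j == 2 || 2*k <= 2*j - 7
Before j := 3*m + k + 6: k + 3*m == -4 || 6*m >= -5
Before k := 2*k - 2: 2*k + 3*m == -2 || 6*m >= -5
Before m := 2*j + 4: 6*j + 2*k == -14 || 12*j >= -29
The weakest precondition is 6*j + 2*k == -14 || 12*j >= -29.
Check whether j == 5 implies it.
Every state satisfying the precondition satisfies the weakest precondition: the implication holds.
Answer: valid


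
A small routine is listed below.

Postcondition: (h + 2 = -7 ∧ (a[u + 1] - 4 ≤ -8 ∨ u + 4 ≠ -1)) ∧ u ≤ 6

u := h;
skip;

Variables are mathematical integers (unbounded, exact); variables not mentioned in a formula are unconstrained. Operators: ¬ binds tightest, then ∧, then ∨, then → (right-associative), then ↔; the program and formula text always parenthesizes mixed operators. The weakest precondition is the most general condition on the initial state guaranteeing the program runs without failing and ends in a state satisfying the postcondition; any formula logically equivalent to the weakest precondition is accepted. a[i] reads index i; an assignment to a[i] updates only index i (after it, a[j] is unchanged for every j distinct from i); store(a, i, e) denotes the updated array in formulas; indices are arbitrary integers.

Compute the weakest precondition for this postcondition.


Working backward. After the program, the postcondition (h + 2 = -7 ∧ (a[u + 1] - 4 ≤ -8 ∨ u + 4 ≠ -1)) ∧ u ≤ 6 must hold; in canonical form it is h = -9 ∧ (a[u + 1] ≤ -4 ∨ u ≠ -5) ∧ u ≤ 6.
Before skip: h = -9 ∧ (a[u + 1] ≤ -4 ∨ u ≠ -5) ∧ u ≤ 6
Before u := h: h = -9 ∧ (a[h + 1] ≤ -4 ∨ h ≠ -5) ∧ h ≤ 6
Answer: WP = h = -9 ∧ (a[h + 1] ≤ -4 ∨ h ≠ -5) ∧ h ≤ 6


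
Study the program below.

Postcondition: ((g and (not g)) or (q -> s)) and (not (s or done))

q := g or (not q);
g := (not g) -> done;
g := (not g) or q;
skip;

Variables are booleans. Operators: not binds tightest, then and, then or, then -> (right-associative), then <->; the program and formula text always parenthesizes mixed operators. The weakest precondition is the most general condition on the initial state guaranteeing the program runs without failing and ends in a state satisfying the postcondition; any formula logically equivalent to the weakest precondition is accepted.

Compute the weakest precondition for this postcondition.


Working backward. After the program, the postcondition ((g and (not g)) or (q -> s)) and (not (s or done)) must hold; in canonical form it is (q -> s) and (not (s or done)).
Before skip: (q -> s) and (not (s or done))
Before g := (not g) or q: (q -> s) and (not (s or done))
Before g := (not g) -> done: (q -> s) and (not (s or done))
Before q := g or (not q): ((g or (not q)) -> s) and (not (s or done))
Answer: WP = ((g or (not q)) -> s) and (not (s or done))


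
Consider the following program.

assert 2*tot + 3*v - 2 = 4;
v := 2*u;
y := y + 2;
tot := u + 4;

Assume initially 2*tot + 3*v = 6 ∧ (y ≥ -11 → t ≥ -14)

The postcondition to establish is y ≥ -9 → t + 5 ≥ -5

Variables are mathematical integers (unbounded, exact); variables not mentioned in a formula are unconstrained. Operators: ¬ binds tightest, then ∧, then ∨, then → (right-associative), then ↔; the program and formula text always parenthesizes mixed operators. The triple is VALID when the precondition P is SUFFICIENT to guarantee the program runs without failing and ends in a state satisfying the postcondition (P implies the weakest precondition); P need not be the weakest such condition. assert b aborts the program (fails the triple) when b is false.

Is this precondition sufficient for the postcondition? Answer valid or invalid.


Working backward. After the program, the postcondition y ≥ -9 → t + 5 ≥ -5 must hold; in canonical form it is y ≥ -9 → t ≥ -10.
Before tot := u + 4: y ≥ -9 → t ≥ -10
Before y := y + 2: y ≥ -11 → t ≥ -10
Before v := 2*u: y ≥ -11 → t ≥ -10
Before assert 2*tot + 3*v - 2 = 4: 2*tot + 3*v = 6 ∧ (y ≥ -11 → t ≥ -10)
The weakest precondition is 2*tot + 3*v = 6 ∧ (y ≥ -11 → t ≥ -10).
Check whether 2*tot + 3*v = 6 ∧ (y ≥ -11 → t ≥ -14) implies it.
Countermodel: at the initial state t = -11, tot = 3, v = 0, y = -11, the precondition holds but the weakest precondition fails.
Answer: invalid


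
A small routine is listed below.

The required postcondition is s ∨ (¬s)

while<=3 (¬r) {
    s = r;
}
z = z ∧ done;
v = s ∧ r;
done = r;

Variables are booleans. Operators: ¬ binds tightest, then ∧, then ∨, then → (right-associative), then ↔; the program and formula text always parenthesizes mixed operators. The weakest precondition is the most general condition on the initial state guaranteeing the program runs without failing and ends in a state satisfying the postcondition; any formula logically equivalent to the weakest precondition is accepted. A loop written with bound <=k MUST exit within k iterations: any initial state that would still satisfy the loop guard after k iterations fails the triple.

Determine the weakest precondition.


Working backward. After the program, the postcondition s ∨ (¬s) must hold; in canonical form it is true.
Before done := r: true
Before v := s ∧ r: true
Before z := z ∧ done: true
Before the loop (bound <=3), unroll the exhaustion recursion (WP_0 = exit-now case; WP_j = one more guarded iteration, up to j = 3):
  WP_0: r
  WP_1: (¬r) → r
  WP_2: (¬r) → ((¬r) → r)
  WP_3: (¬r) → ((¬r) → ((¬r) → r))
So before the loop: (¬r) → ((¬r) → ((¬r) → r))
Answer: WP = (¬r) → ((¬r) → ((¬r) → r))


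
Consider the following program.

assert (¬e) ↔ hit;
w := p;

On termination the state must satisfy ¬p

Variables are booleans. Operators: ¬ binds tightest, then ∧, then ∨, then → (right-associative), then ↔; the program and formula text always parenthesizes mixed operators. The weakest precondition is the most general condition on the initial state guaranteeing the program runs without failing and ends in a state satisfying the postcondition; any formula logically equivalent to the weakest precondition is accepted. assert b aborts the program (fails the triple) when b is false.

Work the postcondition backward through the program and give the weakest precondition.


Working backward. After the program, ¬p must hold.
Before w := p: ¬p
Before assert (¬e) ↔ hit: ((¬e) ↔ hit) ∧ (¬p)
Answer: WP = ((¬e) ↔ hit) ∧ (¬p)


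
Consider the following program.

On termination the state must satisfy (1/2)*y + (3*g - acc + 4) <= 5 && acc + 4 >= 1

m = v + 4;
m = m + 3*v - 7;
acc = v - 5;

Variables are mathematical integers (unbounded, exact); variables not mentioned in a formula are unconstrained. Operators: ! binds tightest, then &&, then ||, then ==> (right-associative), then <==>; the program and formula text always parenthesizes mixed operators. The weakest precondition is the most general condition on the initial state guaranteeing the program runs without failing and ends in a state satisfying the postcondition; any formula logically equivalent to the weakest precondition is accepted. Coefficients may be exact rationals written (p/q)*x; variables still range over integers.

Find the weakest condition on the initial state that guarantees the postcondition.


Working backward. After the program, the postcondition (1/2)*y + (3*g - acc + 4) <= 5 && acc + 4 >= 1 must hold; in canonical form it is 3*g + (1/2)*y <= acc + 1 && acc >= -3.
Before acc := v - 5: 3*g + (1/2)*y <= v - 4 && v >= 2
Before m := m + 3*v - 7: 3*g + (1/2)*y <= v - 4 && v >= 2
Before m := v + 4: 3*g + (1/2)*y <= v - 4 && v >= 2
Answer: WP = 3*g + (1/2)*y <= v - 4 && v >= 2


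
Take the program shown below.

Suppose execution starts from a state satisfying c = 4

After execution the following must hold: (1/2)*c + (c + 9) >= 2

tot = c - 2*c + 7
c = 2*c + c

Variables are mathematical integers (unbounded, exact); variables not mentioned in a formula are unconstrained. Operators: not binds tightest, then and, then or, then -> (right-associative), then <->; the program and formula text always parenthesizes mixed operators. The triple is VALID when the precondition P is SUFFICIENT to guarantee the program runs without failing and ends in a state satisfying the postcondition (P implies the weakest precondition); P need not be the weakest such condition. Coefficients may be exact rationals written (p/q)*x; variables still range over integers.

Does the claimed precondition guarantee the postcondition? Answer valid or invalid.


Working backward. After the program, the postcondition (1/2)*c + (c + 9) >= 2 must hold; in canonical form it is (3/2)*c >= -7.
Before c := 2*c + c: (9/2)*c >= -7
Before tot := c - 2*c + 7: (9/2)*c >= -7
The weakest precondition is (9/2)*c >= -7.
Check whether c = 4 implies it.
Every state satisfying the precondition satisfies the weakest precondition: the implication holds.
Answer: valid


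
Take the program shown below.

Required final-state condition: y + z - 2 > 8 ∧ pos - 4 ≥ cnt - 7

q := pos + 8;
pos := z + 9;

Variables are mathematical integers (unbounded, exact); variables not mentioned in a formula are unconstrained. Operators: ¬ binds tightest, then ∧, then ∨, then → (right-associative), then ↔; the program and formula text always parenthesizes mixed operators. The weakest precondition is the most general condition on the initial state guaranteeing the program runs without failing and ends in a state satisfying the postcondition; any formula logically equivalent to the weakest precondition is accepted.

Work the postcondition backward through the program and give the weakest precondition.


Working backward. After the program, the postcondition y + z - 2 > 8 ∧ pos - 4 ≥ cnt - 7 must hold; in canonical form it is y + z > 10 ∧ pos ≥ cnt - 3.
Before pos := z + 9: y + z > 10 ∧ z ≥ cnt - 12
Before q := pos + 8: y + z > 10 ∧ z ≥ cnt - 12
Answer: WP = y + z > 10 ∧ z ≥ cnt - 12
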